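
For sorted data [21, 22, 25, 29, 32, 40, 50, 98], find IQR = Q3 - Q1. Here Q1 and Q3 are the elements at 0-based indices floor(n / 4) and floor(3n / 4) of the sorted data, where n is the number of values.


The data has n = 8 elements.
Q1 index = floor(8 / 4) = floor(2) = 2; Q3 index = floor(3 * 8 / 4) = floor(6) = 6
Q1 = element at index 2 = 25
Q3 = element at index 6 = 50
IQR = 50 - 25 = 25
Final answer: 25


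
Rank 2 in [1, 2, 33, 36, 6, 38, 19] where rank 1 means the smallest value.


Sort ascending: [1, 2, 6, 19, 33, 36, 38]
Find 2 in the sorted list.
2 is at position 2 (1-indexed).
Final answer: 2


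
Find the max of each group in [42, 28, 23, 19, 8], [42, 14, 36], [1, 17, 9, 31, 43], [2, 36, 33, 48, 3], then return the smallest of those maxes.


Find max of each group:
  Group 1: [42, 28, 23, 19, 8] -> max = 42
  Group 2: [42, 14, 36] -> max = 42
  Group 3: [1, 17, 9, 31, 43] -> max = 43
  Group 4: [2, 36, 33, 48, 3] -> max = 48
Maxes: [42, 42, 43, 48]
Minimum of maxes = 42
Final answer: 42


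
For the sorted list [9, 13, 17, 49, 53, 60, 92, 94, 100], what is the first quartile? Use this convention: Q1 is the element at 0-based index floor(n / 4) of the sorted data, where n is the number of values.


The list has n = 9 elements.
Q1 index = floor(9 / 4) = floor(2.25) = 2
Counting from index 0 in the sorted data, the element at index 2 is 17.
Final answer: 17


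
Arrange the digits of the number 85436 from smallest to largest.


The number 85436 has digits: 8, 5, 4, 3, 6
Sorted: 3, 4, 5, 6, 8
Joining the sorted digits gives the result.
Final answer: 34568


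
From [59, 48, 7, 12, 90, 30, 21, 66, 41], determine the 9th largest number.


Sort descending: [90, 66, 59, 48, 41, 30, 21, 12, 7]
The 9th element (1-indexed) is at index 8.
Value = 7
Final answer: 7


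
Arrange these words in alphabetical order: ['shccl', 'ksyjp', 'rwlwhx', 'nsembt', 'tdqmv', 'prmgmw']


Compare strings character by character (the first differing letter decides):
  'ksyjp' < 'nsembt' since 'k' < 'n' at position 1
  'nsembt' < 'prmgmw' since 'n' < 'p' at position 1
  'prmgmw' < 'rwlwhx' since 'p' < 'r' at position 1
  'rwlwhx' < 'shccl' since 'r' < 's' at position 1
  'shccl' < 'tdqmv' since 's' < 't' at position 1
Chaining these comparisons gives the alphabetical order.
Final answer: ['ksyjp', 'nsembt', 'prmgmw', 'rwlwhx', 'shccl', 'tdqmv']


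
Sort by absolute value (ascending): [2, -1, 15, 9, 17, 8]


Compute absolute values:
  |2| = 2
  |-1| = 1
  |15| = 15
  |9| = 9
  |17| = 17
  |8| = 8
Absolute values in increasing order: 1 < 2 < 8 < 9 < 15 < 17
Listing the original numbers in that order gives the answer.
Final answer: [-1, 2, 8, 9, 15, 17]


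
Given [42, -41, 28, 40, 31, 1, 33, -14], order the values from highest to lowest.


Original list: [42, -41, 28, 40, 31, 1, 33, -14]
Repeatedly take the largest remaining element:
  Remaining [42, -41, 28, 40, 31, 1, 33, -14] -> largest is 42
  Remaining [-41, 28, 40, 31, 1, 33, -14] -> largest is 40
  Remaining [-41, 28, 31, 1, 33, -14] -> largest is 33
  Remaining [-41, 28, 31, 1, -14] -> largest is 31
  Remaining [-41, 28, 1, -14] -> largest is 28
  Remaining [-41, 1, -14] -> largest is 1
  Remaining [-41, -14] -> largest is -14
  Remaining [-41] -> largest is -41
Collecting the picks in order gives the descending list.
Final answer: [42, 40, 33, 31, 28, 1, -14, -41]


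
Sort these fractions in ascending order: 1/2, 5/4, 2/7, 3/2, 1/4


Convert to decimal for comparison:
  1/2 = 0.5
  5/4 = 1.25
  2/7 = 0.2857
  3/2 = 1.5
  1/4 = 0.25
Decimals in increasing order: 0.25 < 0.2857 < 0.5 < 1.25 < 1.5
Writing each back as its fraction gives the sorted order.
Final answer: 1/4, 2/7, 1/2, 5/4, 3/2


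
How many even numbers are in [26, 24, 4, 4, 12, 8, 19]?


Check each element:
  26 is even
  24 is even
  4 is even
  4 is even
  12 is even
  8 is even
  19 is odd
Evens: [26, 24, 4, 4, 12, 8]
Count of evens = 6
Final answer: 6


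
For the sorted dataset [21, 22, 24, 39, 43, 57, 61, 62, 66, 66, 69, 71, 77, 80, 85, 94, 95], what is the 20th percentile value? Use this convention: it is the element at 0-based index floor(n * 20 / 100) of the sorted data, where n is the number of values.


The dataset has n = 17 elements.
Index = floor(17 * 20 / 100) = floor(340 / 100) = floor(3.4) = 3
Counting from index 0 in the sorted data, the element at index 3 is 39.
Final answer: 39


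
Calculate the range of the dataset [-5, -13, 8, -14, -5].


Maximum value: 8
Minimum value: -14
Range = 8 - (-14) = 22
Final answer: 22


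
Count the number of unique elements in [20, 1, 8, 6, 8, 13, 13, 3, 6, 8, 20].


List all unique values:
Distinct values: [1, 3, 6, 8, 13, 20]
Count = 6
Final answer: 6


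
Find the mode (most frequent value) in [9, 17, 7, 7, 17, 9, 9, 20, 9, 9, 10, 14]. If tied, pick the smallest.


Count the frequency of each value:
  7 appears 2 time(s)
  9 appears 5 time(s)
  10 appears 1 time(s)
  14 appears 1 time(s)
  17 appears 2 time(s)
  20 appears 1 time(s)
Maximum frequency is 5.
Only 9 reaches that frequency, so it is the mode.
Final answer: 9


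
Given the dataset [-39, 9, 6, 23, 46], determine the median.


First, sort the list: [-39, 6, 9, 23, 46]
The list has 5 elements (odd count).
The middle index is 2 (0-based), and the element there is 9.
Final answer: 9


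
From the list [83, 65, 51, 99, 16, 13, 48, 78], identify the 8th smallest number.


Sort ascending: [13, 16, 48, 51, 65, 78, 83, 99]
The 8th element (1-indexed) is at index 7.
Value = 99
Final answer: 99


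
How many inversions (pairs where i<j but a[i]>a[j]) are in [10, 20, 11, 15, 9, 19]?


For each element, count the later elements that are smaller than it:
  10 (index 0): smaller elements after it = [9] -> 1
  20 (index 1): smaller elements after it = [11, 15, 9, 19] -> 4
  11 (index 2): smaller elements after it = [9] -> 1
  15 (index 3): smaller elements after it = [9] -> 1
  9 (index 4): smaller elements after it = [] -> 0
Total inversions = 1 + 4 + 1 + 1 + 0 = 7
Final answer: 7


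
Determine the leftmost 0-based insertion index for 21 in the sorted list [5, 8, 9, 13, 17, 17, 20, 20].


List is sorted: [5, 8, 9, 13, 17, 17, 20, 20]
We need the leftmost position where 21 can be inserted, i.e. the first index whose element is >= 21 (or the end of the list if none is).
Binary search with low=0, high=8 (0-based indices):
  low=0, high=8, mid=4: a[4]=17 < 21, so low = 5
  low=5, high=8, mid=6: a[6]=20 < 21, so low = 7
  low=7, high=8, mid=7: a[7]=20 < 21, so low = 8
Now low = high = 8, so the insertion index is 8.
Final answer: 8


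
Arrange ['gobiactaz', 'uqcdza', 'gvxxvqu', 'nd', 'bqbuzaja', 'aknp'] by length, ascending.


Compute lengths:
  'gobiactaz' has length 9
  'uqcdza' has length 6
  'gvxxvqu' has length 7
  'nd' has length 2
  'bqbuzaja' has length 8
  'aknp' has length 4
Lengths in increasing order: 2 < 4 < 6 < 7 < 8 < 9
Listing the words in that order gives the answer.
Final answer: ['nd', 'aknp', 'uqcdza', 'gvxxvqu', 'bqbuzaja', 'gobiactaz']


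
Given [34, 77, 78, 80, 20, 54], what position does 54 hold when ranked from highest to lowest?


Sort descending: [80, 78, 77, 54, 34, 20]
Find 54 in the sorted list.
54 is at position 4.
Final answer: 4


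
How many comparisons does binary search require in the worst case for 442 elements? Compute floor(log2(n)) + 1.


Binary search halves the search space each step.
Maximum comparisons = floor(log2(442)) + 1
log2(442) = 8.7879
floor(log2(442)) = 8, so 8 + 1 = 9
Final answer: 9


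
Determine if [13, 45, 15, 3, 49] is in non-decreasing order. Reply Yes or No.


Check consecutive pairs:
  13 <= 45? True
  45 <= 15? False
  15 <= 3? False
  3 <= 49? True
2 consecutive pair(s) are out of order, so the list is not sorted.
Final answer: No


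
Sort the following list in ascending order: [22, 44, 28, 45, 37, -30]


Original list: [22, 44, 28, 45, 37, -30]
Repeatedly take the smallest remaining element:
  Remaining [22, 44, 28, 45, 37, -30] -> smallest is -30
  Remaining [22, 44, 28, 45, 37] -> smallest is 22
  Remaining [44, 28, 45, 37] -> smallest is 28
  Remaining [44, 45, 37] -> smallest is 37
  Remaining [44, 45] -> smallest is 44
  Remaining [45] -> smallest is 45
Collecting the picks in order gives the sorted list.
Final answer: [-30, 22, 28, 37, 44, 45]


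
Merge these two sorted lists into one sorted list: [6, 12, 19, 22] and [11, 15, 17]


List A: [6, 12, 19, 22]
List B: [11, 15, 17]
Repeatedly compare the front elements and take the smaller:
  6 vs 11 -> take 6
  12 vs 11 -> take 11
  12 vs 15 -> take 12
  19 vs 15 -> take 15
  19 vs 17 -> take 17
  B is exhausted; append the rest of A: [19, 22]
Final answer: [6, 11, 12, 15, 17, 19, 22]


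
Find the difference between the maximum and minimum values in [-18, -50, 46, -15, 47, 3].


Maximum value: 47
Minimum value: -50
Range = 47 - (-50) = 97
Final answer: 97


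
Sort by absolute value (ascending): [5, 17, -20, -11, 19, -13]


Compute absolute values:
  |5| = 5
  |17| = 17
  |-20| = 20
  |-11| = 11
  |19| = 19
  |-13| = 13
Absolute values in increasing order: 5 < 11 < 13 < 17 < 19 < 20
Listing the original numbers in that order gives the answer.
Final answer: [5, -11, -13, 17, 19, -20]


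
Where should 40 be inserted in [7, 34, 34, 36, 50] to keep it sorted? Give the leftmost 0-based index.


List is sorted: [7, 34, 34, 36, 50]
We need the leftmost position where 40 can be inserted, i.e. the first index whose element is >= 40 (or the end of the list if none is).
Binary search with low=0, high=5 (0-based indices):
  low=0, high=5, mid=2: a[2]=34 < 40, so low = 3
  low=3, high=5, mid=4: a[4]=50 >= 40, so high = 4
  low=3, high=4, mid=3: a[3]=36 < 40, so low = 4
Now low = high = 4, so the insertion index is 4.
Final answer: 4


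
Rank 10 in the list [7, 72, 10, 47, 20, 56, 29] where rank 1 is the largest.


Sort descending: [72, 56, 47, 29, 20, 10, 7]
Find 10 in the sorted list.
10 is at position 6.
Final answer: 6


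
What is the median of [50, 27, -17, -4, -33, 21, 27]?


First, sort the list: [-33, -17, -4, 21, 27, 27, 50]
The list has 7 elements (odd count).
The middle index is 3 (0-based), and the element there is 21.
Final answer: 21


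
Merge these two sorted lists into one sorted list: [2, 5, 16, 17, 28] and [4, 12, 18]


List A: [2, 5, 16, 17, 28]
List B: [4, 12, 18]
Repeatedly compare the front elements and take the smaller:
  2 vs 4 -> take 2
  5 vs 4 -> take 4
  5 vs 12 -> take 5
  16 vs 12 -> take 12
  16 vs 18 -> take 16
  17 vs 18 -> take 17
  28 vs 18 -> take 18
  B is exhausted; append the rest of A: [28]
Final answer: [2, 4, 5, 12, 16, 17, 18, 28]


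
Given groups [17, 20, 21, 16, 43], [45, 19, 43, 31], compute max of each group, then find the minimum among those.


Find max of each group:
  Group 1: [17, 20, 21, 16, 43] -> max = 43
  Group 2: [45, 19, 43, 31] -> max = 45
Maxes: [43, 45]
Minimum of maxes = 43
Final answer: 43


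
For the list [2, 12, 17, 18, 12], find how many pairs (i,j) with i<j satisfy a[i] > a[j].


For each element, count the later elements that are smaller than it:
  2 (index 0): smaller elements after it = [] -> 0
  12 (index 1): smaller elements after it = [] -> 0
  17 (index 2): smaller elements after it = [12] -> 1
  18 (index 3): smaller elements after it = [12] -> 1
Total inversions = 0 + 0 + 1 + 1 = 2
Final answer: 2


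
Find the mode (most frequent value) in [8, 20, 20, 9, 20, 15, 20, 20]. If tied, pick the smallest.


Count the frequency of each value:
  8 appears 1 time(s)
  9 appears 1 time(s)
  15 appears 1 time(s)
  20 appears 5 time(s)
Maximum frequency is 5.
Only 20 reaches that frequency, so it is the mode.
Final answer: 20


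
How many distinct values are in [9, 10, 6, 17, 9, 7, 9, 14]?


List all unique values:
Distinct values: [6, 7, 9, 10, 14, 17]
Count = 6
Final answer: 6


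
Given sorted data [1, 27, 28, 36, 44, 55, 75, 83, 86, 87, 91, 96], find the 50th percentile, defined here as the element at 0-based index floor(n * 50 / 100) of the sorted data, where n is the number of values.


The dataset has n = 12 elements.
Index = floor(12 * 50 / 100) = floor(600 / 100) = floor(6) = 6
Counting from index 0 in the sorted data, the element at index 6 is 75.
Final answer: 75


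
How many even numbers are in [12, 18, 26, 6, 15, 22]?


Check each element:
  12 is even
  18 is even
  26 is even
  6 is even
  15 is odd
  22 is even
Evens: [12, 18, 26, 6, 22]
Count of evens = 5
Final answer: 5


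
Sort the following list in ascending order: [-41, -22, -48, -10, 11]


Original list: [-41, -22, -48, -10, 11]
Repeatedly take the smallest remaining element:
  Remaining [-41, -22, -48, -10, 11] -> smallest is -48
  Remaining [-41, -22, -10, 11] -> smallest is -41
  Remaining [-22, -10, 11] -> smallest is -22
  Remaining [-10, 11] -> smallest is -10
  Remaining [11] -> smallest is 11
Collecting the picks in order gives the sorted list.
Final answer: [-48, -41, -22, -10, 11]


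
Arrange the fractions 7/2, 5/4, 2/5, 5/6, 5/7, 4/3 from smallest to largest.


Convert to decimal for comparison:
  7/2 = 3.5
  5/4 = 1.25
  2/5 = 0.4
  5/6 = 0.8333
  5/7 = 0.7143
  4/3 = 1.3333
Decimals in increasing order: 0.4 < 0.7143 < 0.8333 < 1.25 < 1.3333 < 3.5
Writing each back as its fraction gives the sorted order.
Final answer: 2/5, 5/7, 5/6, 5/4, 4/3, 7/2


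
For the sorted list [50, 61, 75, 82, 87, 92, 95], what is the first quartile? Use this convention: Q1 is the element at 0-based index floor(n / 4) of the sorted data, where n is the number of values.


The list has n = 7 elements.
Q1 index = floor(7 / 4) = floor(1.75) = 1
Counting from index 0 in the sorted data, the element at index 1 is 61.
Final answer: 61


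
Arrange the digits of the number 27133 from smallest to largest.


The number 27133 has digits: 2, 7, 1, 3, 3
Sorted: 1, 2, 3, 3, 7
Joining the sorted digits gives the result.
Final answer: 12337


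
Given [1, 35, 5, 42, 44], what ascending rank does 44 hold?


Sort ascending: [1, 5, 35, 42, 44]
Find 44 in the sorted list.
44 is at position 5 (1-indexed).
Final answer: 5


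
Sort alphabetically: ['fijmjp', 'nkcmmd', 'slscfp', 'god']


Compare strings character by character (the first differing letter decides):
  'fijmjp' < 'god' since 'f' < 'g' at position 1
  'god' < 'nkcmmd' since 'g' < 'n' at position 1
  'nkcmmd' < 'slscfp' since 'n' < 's' at position 1
Chaining these comparisons gives the alphabetical order.
Final answer: ['fijmjp', 'god', 'nkcmmd', 'slscfp']


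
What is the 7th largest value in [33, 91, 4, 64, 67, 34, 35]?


Sort descending: [91, 67, 64, 35, 34, 33, 4]
The 7th element (1-indexed) is at index 6.
Value = 4
Final answer: 4


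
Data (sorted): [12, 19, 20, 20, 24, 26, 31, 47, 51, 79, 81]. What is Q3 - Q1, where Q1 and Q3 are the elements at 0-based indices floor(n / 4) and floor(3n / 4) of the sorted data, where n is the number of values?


The data has n = 11 elements.
Q1 index = floor(11 / 4) = floor(2.75) = 2; Q3 index = floor(3 * 11 / 4) = floor(8.25) = 8
Q1 = element at index 2 = 20
Q3 = element at index 8 = 51
IQR = 51 - 20 = 31
Final answer: 31


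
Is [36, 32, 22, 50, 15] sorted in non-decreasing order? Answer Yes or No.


Check consecutive pairs:
  36 <= 32? False
  32 <= 22? False
  22 <= 50? True
  50 <= 15? False
3 consecutive pair(s) are out of order, so the list is not sorted.
Final answer: No


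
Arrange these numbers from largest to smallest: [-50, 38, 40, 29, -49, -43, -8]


Original list: [-50, 38, 40, 29, -49, -43, -8]
Repeatedly take the largest remaining element:
  Remaining [-50, 38, 40, 29, -49, -43, -8] -> largest is 40
  Remaining [-50, 38, 29, -49, -43, -8] -> largest is 38
  Remaining [-50, 29, -49, -43, -8] -> largest is 29
  Remaining [-50, -49, -43, -8] -> largest is -8
  Remaining [-50, -49, -43] -> largest is -43
  Remaining [-50, -49] -> largest is -49
  Remaining [-50] -> largest is -50
Collecting the picks in order gives the descending list.
Final answer: [40, 38, 29, -8, -43, -49, -50]


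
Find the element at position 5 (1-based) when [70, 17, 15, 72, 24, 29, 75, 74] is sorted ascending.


Sort ascending: [15, 17, 24, 29, 70, 72, 74, 75]
The 5th element (1-indexed) is at index 4.
Value = 70
Final answer: 70


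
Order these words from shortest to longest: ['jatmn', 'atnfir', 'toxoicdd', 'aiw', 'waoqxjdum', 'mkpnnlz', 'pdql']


Compute lengths:
  'jatmn' has length 5
  'atnfir' has length 6
  'toxoicdd' has length 8
  'aiw' has length 3
  'waoqxjdum' has length 9
  'mkpnnlz' has length 7
  'pdql' has length 4
Lengths in increasing order: 3 < 4 < 5 < 6 < 7 < 8 < 9
Listing the words in that order gives the answer.
Final answer: ['aiw', 'pdql', 'jatmn', 'atnfir', 'mkpnnlz', 'toxoicdd', 'waoqxjdum']


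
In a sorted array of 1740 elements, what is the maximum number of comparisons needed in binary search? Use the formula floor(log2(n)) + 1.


Binary search halves the search space each step.
Maximum comparisons = floor(log2(1740)) + 1
log2(1740) = 10.7649
floor(log2(1740)) = 10, so 10 + 1 = 11
Final answer: 11


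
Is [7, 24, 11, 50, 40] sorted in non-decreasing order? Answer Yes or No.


Check consecutive pairs:
  7 <= 24? True
  24 <= 11? False
  11 <= 50? True
  50 <= 40? False
2 consecutive pair(s) are out of order, so the list is not sorted.
Final answer: No


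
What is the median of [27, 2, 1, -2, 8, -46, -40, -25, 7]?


First, sort the list: [-46, -40, -25, -2, 1, 2, 7, 8, 27]
The list has 9 elements (odd count).
The middle index is 4 (0-based), and the element there is 1.
Final answer: 1


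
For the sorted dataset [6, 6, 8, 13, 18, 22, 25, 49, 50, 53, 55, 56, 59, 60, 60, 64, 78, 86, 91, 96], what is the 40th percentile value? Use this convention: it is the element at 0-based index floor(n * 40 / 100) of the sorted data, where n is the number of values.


The dataset has n = 20 elements.
Index = floor(20 * 40 / 100) = floor(800 / 100) = floor(8) = 8
Counting from index 0 in the sorted data, the element at index 8 is 50.
Final answer: 50


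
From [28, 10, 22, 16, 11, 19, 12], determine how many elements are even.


Check each element:
  28 is even
  10 is even
  22 is even
  16 is even
  11 is odd
  19 is odd
  12 is even
Evens: [28, 10, 22, 16, 12]
Count of evens = 5
Final answer: 5


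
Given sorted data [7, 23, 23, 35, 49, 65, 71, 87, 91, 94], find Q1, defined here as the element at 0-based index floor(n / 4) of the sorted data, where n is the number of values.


The list has n = 10 elements.
Q1 index = floor(10 / 4) = floor(2.5) = 2
Counting from index 0 in the sorted data, the element at index 2 is 23.
Final answer: 23


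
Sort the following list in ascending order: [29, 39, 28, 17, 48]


Original list: [29, 39, 28, 17, 48]
Repeatedly take the smallest remaining element:
  Remaining [29, 39, 28, 17, 48] -> smallest is 17
  Remaining [29, 39, 28, 48] -> smallest is 28
  Remaining [29, 39, 48] -> smallest is 29
  Remaining [39, 48] -> smallest is 39
  Remaining [48] -> smallest is 48
Collecting the picks in order gives the sorted list.
Final answer: [17, 28, 29, 39, 48]


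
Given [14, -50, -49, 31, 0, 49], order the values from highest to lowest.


Original list: [14, -50, -49, 31, 0, 49]
Repeatedly take the largest remaining element:
  Remaining [14, -50, -49, 31, 0, 49] -> largest is 49
  Remaining [14, -50, -49, 31, 0] -> largest is 31
  Remaining [14, -50, -49, 0] -> largest is 14
  Remaining [-50, -49, 0] -> largest is 0
  Remaining [-50, -49] -> largest is -49
  Remaining [-50] -> largest is -50
Collecting the picks in order gives the descending list.
Final answer: [49, 31, 14, 0, -49, -50]


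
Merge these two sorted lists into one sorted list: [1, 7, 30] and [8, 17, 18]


List A: [1, 7, 30]
List B: [8, 17, 18]
Repeatedly compare the front elements and take the smaller:
  1 vs 8 -> take 1
  7 vs 8 -> take 7
  30 vs 8 -> take 8
  30 vs 17 -> take 17
  30 vs 18 -> take 18
  B is exhausted; append the rest of A: [30]
Final answer: [1, 7, 8, 17, 18, 30]


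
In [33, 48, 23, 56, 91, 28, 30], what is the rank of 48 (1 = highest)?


Sort descending: [91, 56, 48, 33, 30, 28, 23]
Find 48 in the sorted list.
48 is at position 3.
Final answer: 3


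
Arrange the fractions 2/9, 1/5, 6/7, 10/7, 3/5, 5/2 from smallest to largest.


Convert to decimal for comparison:
  2/9 = 0.2222
  1/5 = 0.2
  6/7 = 0.8571
  10/7 = 1.4286
  3/5 = 0.6
  5/2 = 2.5
Decimals in increasing order: 0.2 < 0.2222 < 0.6 < 0.8571 < 1.4286 < 2.5
Writing each back as its fraction gives the sorted order.
Final answer: 1/5, 2/9, 3/5, 6/7, 10/7, 5/2


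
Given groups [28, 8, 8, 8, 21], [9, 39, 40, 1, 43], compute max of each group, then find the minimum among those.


Find max of each group:
  Group 1: [28, 8, 8, 8, 21] -> max = 28
  Group 2: [9, 39, 40, 1, 43] -> max = 43
Maxes: [28, 43]
Minimum of maxes = 28
Final answer: 28


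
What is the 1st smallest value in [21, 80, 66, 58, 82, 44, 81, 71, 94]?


Sort ascending: [21, 44, 58, 66, 71, 80, 81, 82, 94]
The 1st element (1-indexed) is at index 0.
Value = 21
Final answer: 21


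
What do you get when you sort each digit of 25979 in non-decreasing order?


The number 25979 has digits: 2, 5, 9, 7, 9
Sorted: 2, 5, 7, 9, 9
Joining the sorted digits gives the result.
Final answer: 25799


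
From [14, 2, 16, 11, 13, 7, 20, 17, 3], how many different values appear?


List all unique values:
Distinct values: [2, 3, 7, 11, 13, 14, 16, 17, 20]
Count = 9
Final answer: 9


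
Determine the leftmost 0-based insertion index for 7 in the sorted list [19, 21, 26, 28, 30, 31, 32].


List is sorted: [19, 21, 26, 28, 30, 31, 32]
We need the leftmost position where 7 can be inserted, i.e. the first index whose element is >= 7 (or the end of the list if none is).
Binary search with low=0, high=7 (0-based indices):
  low=0, high=7, mid=3: a[3]=28 >= 7, so high = 3
  low=0, high=3, mid=1: a[1]=21 >= 7, so high = 1
  low=0, high=1, mid=0: a[0]=19 >= 7, so high = 0
Now low = high = 0, so the insertion index is 0.
Final answer: 0


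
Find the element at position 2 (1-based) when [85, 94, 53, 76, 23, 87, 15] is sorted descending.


Sort descending: [94, 87, 85, 76, 53, 23, 15]
The 2nd element (1-indexed) is at index 1.
Value = 87
Final answer: 87


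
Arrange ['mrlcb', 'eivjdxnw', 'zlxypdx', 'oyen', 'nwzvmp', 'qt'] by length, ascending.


Compute lengths:
  'mrlcb' has length 5
  'eivjdxnw' has length 8
  'zlxypdx' has length 7
  'oyen' has length 4
  'nwzvmp' has length 6
  'qt' has length 2
Lengths in increasing order: 2 < 4 < 5 < 6 < 7 < 8
Listing the words in that order gives the answer.
Final answer: ['qt', 'oyen', 'mrlcb', 'nwzvmp', 'zlxypdx', 'eivjdxnw']


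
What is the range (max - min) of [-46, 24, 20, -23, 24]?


Maximum value: 24
Minimum value: -46
Range = 24 - (-46) = 70
Final answer: 70


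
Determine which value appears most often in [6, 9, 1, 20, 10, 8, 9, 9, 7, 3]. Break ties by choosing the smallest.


Count the frequency of each value:
  1 appears 1 time(s)
  3 appears 1 time(s)
  6 appears 1 time(s)
  7 appears 1 time(s)
  8 appears 1 time(s)
  9 appears 3 time(s)
  10 appears 1 time(s)
  20 appears 1 time(s)
Maximum frequency is 3.
Only 9 reaches that frequency, so it is the mode.
Final answer: 9


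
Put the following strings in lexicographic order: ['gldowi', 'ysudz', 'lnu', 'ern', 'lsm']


Compare strings character by character (the first differing letter decides):
  'ern' < 'gldowi' since 'e' < 'g' at position 1
  'gldowi' < 'lnu' since 'g' < 'l' at position 1
  'lnu' < 'lsm' since 'n' < 's' at position 2
  'lsm' < 'ysudz' since 'l' < 'y' at position 1
Chaining these comparisons gives the alphabetical order.
Final answer: ['ern', 'gldowi', 'lnu', 'lsm', 'ysudz']


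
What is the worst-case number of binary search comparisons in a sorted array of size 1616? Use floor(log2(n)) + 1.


Binary search halves the search space each step.
Maximum comparisons = floor(log2(1616)) + 1
log2(1616) = 10.6582
floor(log2(1616)) = 10, so 10 + 1 = 11
Final answer: 11


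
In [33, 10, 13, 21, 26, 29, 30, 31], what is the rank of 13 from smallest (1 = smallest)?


Sort ascending: [10, 13, 21, 26, 29, 30, 31, 33]
Find 13 in the sorted list.
13 is at position 2 (1-indexed).
Final answer: 2


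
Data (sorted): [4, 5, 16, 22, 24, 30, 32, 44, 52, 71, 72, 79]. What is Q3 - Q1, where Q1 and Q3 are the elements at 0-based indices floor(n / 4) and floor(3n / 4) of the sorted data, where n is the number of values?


The data has n = 12 elements.
Q1 index = floor(12 / 4) = floor(3) = 3; Q3 index = floor(3 * 12 / 4) = floor(9) = 9
Q1 = element at index 3 = 22
Q3 = element at index 9 = 71
IQR = 71 - 22 = 49
Final answer: 49


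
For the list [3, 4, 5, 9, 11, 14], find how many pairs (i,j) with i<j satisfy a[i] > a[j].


For each element, count the later elements that are smaller than it:
  3 (index 0): smaller elements after it = [] -> 0
  4 (index 1): smaller elements after it = [] -> 0
  5 (index 2): smaller elements after it = [] -> 0
  9 (index 3): smaller elements after it = [] -> 0
  11 (index 4): smaller elements after it = [] -> 0
Total inversions = 0 + 0 + 0 + 0 + 0 = 0
Final answer: 0


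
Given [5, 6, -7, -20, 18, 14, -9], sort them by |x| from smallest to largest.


Compute absolute values:
  |5| = 5
  |6| = 6
  |-7| = 7
  |-20| = 20
  |18| = 18
  |14| = 14
  |-9| = 9
Absolute values in increasing order: 5 < 6 < 7 < 9 < 14 < 18 < 20
Listing the original numbers in that order gives the answer.
Final answer: [5, 6, -7, -9, 14, 18, -20]


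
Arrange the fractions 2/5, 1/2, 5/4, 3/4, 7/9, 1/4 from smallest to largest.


Convert to decimal for comparison:
  2/5 = 0.4
  1/2 = 0.5
  5/4 = 1.25
  3/4 = 0.75
  7/9 = 0.7778
  1/4 = 0.25
Decimals in increasing order: 0.25 < 0.4 < 0.5 < 0.75 < 0.7778 < 1.25
Writing each back as its fraction gives the sorted order.
Final answer: 1/4, 2/5, 1/2, 3/4, 7/9, 5/4


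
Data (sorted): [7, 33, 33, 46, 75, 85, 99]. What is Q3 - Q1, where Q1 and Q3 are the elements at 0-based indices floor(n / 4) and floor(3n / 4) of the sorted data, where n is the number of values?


The data has n = 7 elements.
Q1 index = floor(7 / 4) = floor(1.75) = 1; Q3 index = floor(3 * 7 / 4) = floor(5.25) = 5
Q1 = element at index 1 = 33
Q3 = element at index 5 = 85
IQR = 85 - 33 = 52
Final answer: 52


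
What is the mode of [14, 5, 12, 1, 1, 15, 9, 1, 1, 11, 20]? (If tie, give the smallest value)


Count the frequency of each value:
  1 appears 4 time(s)
  5 appears 1 time(s)
  9 appears 1 time(s)
  11 appears 1 time(s)
  12 appears 1 time(s)
  14 appears 1 time(s)
  15 appears 1 time(s)
  20 appears 1 time(s)
Maximum frequency is 4.
Only 1 reaches that frequency, so it is the mode.
Final answer: 1


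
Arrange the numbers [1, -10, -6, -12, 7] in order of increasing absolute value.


Compute absolute values:
  |1| = 1
  |-10| = 10
  |-6| = 6
  |-12| = 12
  |7| = 7
Absolute values in increasing order: 1 < 6 < 7 < 10 < 12
Listing the original numbers in that order gives the answer.
Final answer: [1, -6, 7, -10, -12]


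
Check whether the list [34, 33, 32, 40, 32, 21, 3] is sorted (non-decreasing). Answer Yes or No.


Check consecutive pairs:
  34 <= 33? False
  33 <= 32? False
  32 <= 40? True
  40 <= 32? False
  32 <= 21? False
  21 <= 3? False
5 consecutive pair(s) are out of order, so the list is not sorted.
Final answer: No


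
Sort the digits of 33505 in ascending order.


The number 33505 has digits: 3, 3, 5, 0, 5
Sorted: 0, 3, 3, 5, 5
Joining the sorted digits gives the result.
Final answer: 03355


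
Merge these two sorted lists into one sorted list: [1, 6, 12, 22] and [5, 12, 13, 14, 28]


List A: [1, 6, 12, 22]
List B: [5, 12, 13, 14, 28]
Repeatedly compare the front elements and take the smaller:
  1 vs 5 -> take 1
  6 vs 5 -> take 5
  6 vs 12 -> take 6
  12 vs 12 -> take 12
  22 vs 12 -> take 12
  22 vs 13 -> take 13
  22 vs 14 -> take 14
  22 vs 28 -> take 22
  A is exhausted; append the rest of B: [28]
Final answer: [1, 5, 6, 12, 12, 13, 14, 22, 28]


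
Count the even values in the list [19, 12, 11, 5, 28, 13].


Check each element:
  19 is odd
  12 is even
  11 is odd
  5 is odd
  28 is even
  13 is odd
Evens: [12, 28]
Count of evens = 2
Final answer: 2


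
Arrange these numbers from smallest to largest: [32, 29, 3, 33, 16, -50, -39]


Original list: [32, 29, 3, 33, 16, -50, -39]
Repeatedly take the smallest remaining element:
  Remaining [32, 29, 3, 33, 16, -50, -39] -> smallest is -50
  Remaining [32, 29, 3, 33, 16, -39] -> smallest is -39
  Remaining [32, 29, 3, 33, 16] -> smallest is 3
  Remaining [32, 29, 33, 16] -> smallest is 16
  Remaining [32, 29, 33] -> smallest is 29
  Remaining [32, 33] -> smallest is 32
  Remaining [33] -> smallest is 33
Collecting the picks in order gives the sorted list.
Final answer: [-50, -39, 3, 16, 29, 32, 33]


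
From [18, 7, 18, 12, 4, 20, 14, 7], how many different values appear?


List all unique values:
Distinct values: [4, 7, 12, 14, 18, 20]
Count = 6
Final answer: 6


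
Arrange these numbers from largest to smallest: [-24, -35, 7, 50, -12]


Original list: [-24, -35, 7, 50, -12]
Repeatedly take the largest remaining element:
  Remaining [-24, -35, 7, 50, -12] -> largest is 50
  Remaining [-24, -35, 7, -12] -> largest is 7
  Remaining [-24, -35, -12] -> largest is -12
  Remaining [-24, -35] -> largest is -24
  Remaining [-35] -> largest is -35
Collecting the picks in order gives the descending list.
Final answer: [50, 7, -12, -24, -35]


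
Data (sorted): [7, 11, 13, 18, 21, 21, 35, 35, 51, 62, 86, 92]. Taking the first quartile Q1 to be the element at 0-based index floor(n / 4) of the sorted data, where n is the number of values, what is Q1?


The list has n = 12 elements.
Q1 index = floor(12 / 4) = floor(3) = 3
Counting from index 0 in the sorted data, the element at index 3 is 18.
Final answer: 18


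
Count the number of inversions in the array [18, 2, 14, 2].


For each element, count the later elements that are smaller than it:
  18 (index 0): smaller elements after it = [2, 14, 2] -> 3
  2 (index 1): smaller elements after it = [] -> 0
  14 (index 2): smaller elements after it = [2] -> 1
Total inversions = 3 + 0 + 1 = 4
Final answer: 4


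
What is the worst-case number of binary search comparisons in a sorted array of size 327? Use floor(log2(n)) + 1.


Binary search halves the search space each step.
Maximum comparisons = floor(log2(327)) + 1
log2(327) = 8.3531
floor(log2(327)) = 8, so 8 + 1 = 9
Final answer: 9


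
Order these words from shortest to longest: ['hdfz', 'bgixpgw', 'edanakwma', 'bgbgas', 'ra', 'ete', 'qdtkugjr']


Compute lengths:
  'hdfz' has length 4
  'bgixpgw' has length 7
  'edanakwma' has length 9
  'bgbgas' has length 6
  'ra' has length 2
  'ete' has length 3
  'qdtkugjr' has length 8
Lengths in increasing order: 2 < 3 < 4 < 6 < 7 < 8 < 9
Listing the words in that order gives the answer.
Final answer: ['ra', 'ete', 'hdfz', 'bgbgas', 'bgixpgw', 'qdtkugjr', 'edanakwma']


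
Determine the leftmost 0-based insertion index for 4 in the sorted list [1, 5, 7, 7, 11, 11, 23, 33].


List is sorted: [1, 5, 7, 7, 11, 11, 23, 33]
We need the leftmost position where 4 can be inserted, i.e. the first index whose element is >= 4 (or the end of the list if none is).
Binary search with low=0, high=8 (0-based indices):
  low=0, high=8, mid=4: a[4]=11 >= 4, so high = 4
  low=0, high=4, mid=2: a[2]=7 >= 4, so high = 2
  low=0, high=2, mid=1: a[1]=5 >= 4, so high = 1
  low=0, high=1, mid=0: a[0]=1 < 4, so low = 1
Now low = high = 1, so the insertion index is 1.
Final answer: 1


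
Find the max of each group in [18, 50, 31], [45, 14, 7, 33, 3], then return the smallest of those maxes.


Find max of each group:
  Group 1: [18, 50, 31] -> max = 50
  Group 2: [45, 14, 7, 33, 3] -> max = 45
Maxes: [50, 45]
Minimum of maxes = 45
Final answer: 45


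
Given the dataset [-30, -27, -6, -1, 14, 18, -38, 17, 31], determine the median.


First, sort the list: [-38, -30, -27, -6, -1, 14, 17, 18, 31]
The list has 9 elements (odd count).
The middle index is 4 (0-based), and the element there is -1.
Final answer: -1


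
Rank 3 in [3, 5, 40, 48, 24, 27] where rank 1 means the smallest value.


Sort ascending: [3, 5, 24, 27, 40, 48]
Find 3 in the sorted list.
3 is at position 1 (1-indexed).
Final answer: 1


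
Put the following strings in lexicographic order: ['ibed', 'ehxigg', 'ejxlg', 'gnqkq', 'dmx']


Compare strings character by character (the first differing letter decides):
  'dmx' < 'ehxigg' since 'd' < 'e' at position 1
  'ehxigg' < 'ejxlg' since 'h' < 'j' at position 2
  'ejxlg' < 'gnqkq' since 'e' < 'g' at position 1
  'gnqkq' < 'ibed' since 'g' < 'i' at position 1
Chaining these comparisons gives the alphabetical order.
Final answer: ['dmx', 'ehxigg', 'ejxlg', 'gnqkq', 'ibed']


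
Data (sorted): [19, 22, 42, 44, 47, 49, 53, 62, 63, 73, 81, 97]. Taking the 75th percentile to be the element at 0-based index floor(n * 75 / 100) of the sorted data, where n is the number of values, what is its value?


The dataset has n = 12 elements.
Index = floor(12 * 75 / 100) = floor(900 / 100) = floor(9) = 9
Counting from index 0 in the sorted data, the element at index 9 is 73.
Final answer: 73


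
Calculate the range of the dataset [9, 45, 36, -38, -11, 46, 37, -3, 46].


Maximum value: 46
Minimum value: -38
Range = 46 - (-38) = 84
Final answer: 84


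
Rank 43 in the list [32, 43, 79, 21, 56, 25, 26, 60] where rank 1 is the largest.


Sort descending: [79, 60, 56, 43, 32, 26, 25, 21]
Find 43 in the sorted list.
43 is at position 4.
Final answer: 4


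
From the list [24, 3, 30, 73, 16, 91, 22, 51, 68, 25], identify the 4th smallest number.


Sort ascending: [3, 16, 22, 24, 25, 30, 51, 68, 73, 91]
The 4th element (1-indexed) is at index 3.
Value = 24
Final answer: 24


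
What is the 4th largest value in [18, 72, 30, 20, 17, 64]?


Sort descending: [72, 64, 30, 20, 18, 17]
The 4th element (1-indexed) is at index 3.
Value = 20
Final answer: 20


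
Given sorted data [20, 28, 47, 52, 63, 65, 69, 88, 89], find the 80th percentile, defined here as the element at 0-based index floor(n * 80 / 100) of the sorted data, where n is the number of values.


The dataset has n = 9 elements.
Index = floor(9 * 80 / 100) = floor(720 / 100) = floor(7.2) = 7
Counting from index 0 in the sorted data, the element at index 7 is 88.
Final answer: 88


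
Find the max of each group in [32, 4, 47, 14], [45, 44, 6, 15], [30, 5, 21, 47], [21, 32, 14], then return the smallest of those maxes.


Find max of each group:
  Group 1: [32, 4, 47, 14] -> max = 47
  Group 2: [45, 44, 6, 15] -> max = 45
  Group 3: [30, 5, 21, 47] -> max = 47
  Group 4: [21, 32, 14] -> max = 32
Maxes: [47, 45, 47, 32]
Minimum of maxes = 32
Final answer: 32


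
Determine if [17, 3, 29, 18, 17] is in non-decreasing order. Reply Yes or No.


Check consecutive pairs:
  17 <= 3? False
  3 <= 29? True
  29 <= 18? False
  18 <= 17? False
3 consecutive pair(s) are out of order, so the list is not sorted.
Final answer: No


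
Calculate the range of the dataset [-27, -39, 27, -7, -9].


Maximum value: 27
Minimum value: -39
Range = 27 - (-39) = 66
Final answer: 66


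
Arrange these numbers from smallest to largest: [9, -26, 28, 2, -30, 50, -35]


Original list: [9, -26, 28, 2, -30, 50, -35]
Repeatedly take the smallest remaining element:
  Remaining [9, -26, 28, 2, -30, 50, -35] -> smallest is -35
  Remaining [9, -26, 28, 2, -30, 50] -> smallest is -30
  Remaining [9, -26, 28, 2, 50] -> smallest is -26
  Remaining [9, 28, 2, 50] -> smallest is 2
  Remaining [9, 28, 50] -> smallest is 9
  Remaining [28, 50] -> smallest is 28
  Remaining [50] -> smallest is 50
Collecting the picks in order gives the sorted list.
Final answer: [-35, -30, -26, 2, 9, 28, 50]


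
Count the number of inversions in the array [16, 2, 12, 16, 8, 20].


For each element, count the later elements that are smaller than it:
  16 (index 0): smaller elements after it = [2, 12, 8] -> 3
  2 (index 1): smaller elements after it = [] -> 0
  12 (index 2): smaller elements after it = [8] -> 1
  16 (index 3): smaller elements after it = [8] -> 1
  8 (index 4): smaller elements after it = [] -> 0
Total inversions = 3 + 0 + 1 + 1 + 0 = 5
Final answer: 5


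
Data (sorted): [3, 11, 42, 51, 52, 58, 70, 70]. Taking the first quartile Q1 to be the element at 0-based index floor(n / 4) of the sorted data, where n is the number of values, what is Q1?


The list has n = 8 elements.
Q1 index = floor(8 / 4) = floor(2) = 2
Counting from index 0 in the sorted data, the element at index 2 is 42.
Final answer: 42


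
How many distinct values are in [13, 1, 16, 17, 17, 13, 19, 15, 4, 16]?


List all unique values:
Distinct values: [1, 4, 13, 15, 16, 17, 19]
Count = 7
Final answer: 7


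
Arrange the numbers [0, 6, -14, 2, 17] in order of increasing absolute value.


Compute absolute values:
  |0| = 0
  |6| = 6
  |-14| = 14
  |2| = 2
  |17| = 17
Absolute values in increasing order: 0 < 2 < 6 < 14 < 17
Listing the original numbers in that order gives the answer.
Final answer: [0, 2, 6, -14, 17]


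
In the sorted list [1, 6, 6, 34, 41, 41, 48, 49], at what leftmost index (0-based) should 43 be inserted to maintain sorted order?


List is sorted: [1, 6, 6, 34, 41, 41, 48, 49]
We need the leftmost position where 43 can be inserted, i.e. the first index whose element is >= 43 (or the end of the list if none is).
Binary search with low=0, high=8 (0-based indices):
  low=0, high=8, mid=4: a[4]=41 < 43, so low = 5
  low=5, high=8, mid=6: a[6]=48 >= 43, so high = 6
  low=5, high=6, mid=5: a[5]=41 < 43, so low = 6
Now low = high = 6, so the insertion index is 6.
Final answer: 6


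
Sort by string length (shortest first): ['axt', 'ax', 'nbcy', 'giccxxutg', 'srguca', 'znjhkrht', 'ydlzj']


Compute lengths:
  'axt' has length 3
  'ax' has length 2
  'nbcy' has length 4
  'giccxxutg' has length 9
  'srguca' has length 6
  'znjhkrht' has length 8
  'ydlzj' has length 5
Lengths in increasing order: 2 < 3 < 4 < 5 < 6 < 8 < 9
Listing the words in that order gives the answer.
Final answer: ['ax', 'axt', 'nbcy', 'ydlzj', 'srguca', 'znjhkrht', 'giccxxutg']


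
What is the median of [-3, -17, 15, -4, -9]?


First, sort the list: [-17, -9, -4, -3, 15]
The list has 5 elements (odd count).
The middle index is 2 (0-based), and the element there is -4.
Final answer: -4


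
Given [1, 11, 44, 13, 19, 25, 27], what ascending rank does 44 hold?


Sort ascending: [1, 11, 13, 19, 25, 27, 44]
Find 44 in the sorted list.
44 is at position 7 (1-indexed).
Final answer: 7


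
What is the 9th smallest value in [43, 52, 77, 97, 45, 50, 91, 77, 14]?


Sort ascending: [14, 43, 45, 50, 52, 77, 77, 91, 97]
The 9th element (1-indexed) is at index 8.
Value = 97
Final answer: 97


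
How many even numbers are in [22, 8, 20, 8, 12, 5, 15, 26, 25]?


Check each element:
  22 is even
  8 is even
  20 is even
  8 is even
  12 is even
  5 is odd
  15 is odd
  26 is even
  25 is odd
Evens: [22, 8, 20, 8, 12, 26]
Count of evens = 6
Final answer: 6


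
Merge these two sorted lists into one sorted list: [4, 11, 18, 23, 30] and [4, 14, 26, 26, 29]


List A: [4, 11, 18, 23, 30]
List B: [4, 14, 26, 26, 29]
Repeatedly compare the front elements and take the smaller:
  4 vs 4 -> take 4
  11 vs 4 -> take 4
  11 vs 14 -> take 11
  18 vs 14 -> take 14
  18 vs 26 -> take 18
  23 vs 26 -> take 23
  30 vs 26 -> take 26
  30 vs 26 -> take 26
  30 vs 29 -> take 29
  B is exhausted; append the rest of A: [30]
Final answer: [4, 4, 11, 14, 18, 23, 26, 26, 29, 30]


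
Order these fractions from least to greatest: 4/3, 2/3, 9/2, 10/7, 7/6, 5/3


Convert to decimal for comparison:
  4/3 = 1.3333
  2/3 = 0.6667
  9/2 = 4.5
  10/7 = 1.4286
  7/6 = 1.1667
  5/3 = 1.6667
Decimals in increasing order: 0.6667 < 1.1667 < 1.3333 < 1.4286 < 1.6667 < 4.5
Writing each back as its fraction gives the sorted order.
Final answer: 2/3, 7/6, 4/3, 10/7, 5/3, 9/2
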